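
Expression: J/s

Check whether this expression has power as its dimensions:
Yes

The expression J/s has dimensions [L^2 M T^-3], which is exactly power [L^2 M T^-3].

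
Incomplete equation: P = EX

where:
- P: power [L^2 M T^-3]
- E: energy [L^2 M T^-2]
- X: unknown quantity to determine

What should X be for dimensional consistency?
X = f (inverse time / frequency (1/t)), dimensions [T^-1]

P has dimensions [L^2 M T^-3]; the rest of the RHS (E) has dimensions [L^2 M T^-2].
So X must have dimensions [T^-1] — X = f (inverse time / frequency (1/t)).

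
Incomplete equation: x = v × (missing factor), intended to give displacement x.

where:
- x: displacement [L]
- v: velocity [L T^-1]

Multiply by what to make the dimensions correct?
t (time), dimensions [T]

x has dimensions [L] and v has dimensions [L T^-1].
The missing factor must have dimensions [L] / [L T^-1] = [T], i.e. time (t).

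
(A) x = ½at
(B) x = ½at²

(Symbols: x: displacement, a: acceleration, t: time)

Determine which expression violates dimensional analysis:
(A)

(A) x = ½at: LHS [L], RHS [L T^-1] ✗
(B) x = ½at²: LHS [L], RHS [L] ✓

Expression (A) x = ½at is dimensionally incorrect.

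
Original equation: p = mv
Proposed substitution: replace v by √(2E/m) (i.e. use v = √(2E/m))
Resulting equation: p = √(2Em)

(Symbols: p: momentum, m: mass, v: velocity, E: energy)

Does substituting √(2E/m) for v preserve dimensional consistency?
Yes

[v] = [L T^-1] and [√(2E/m)] = [L T^-1]. These match, so the substitution replaces a quantity by one of the same dimensions and the result p = √(2Em) has LHS [L M T^-1] vs RHS [L M T^-1] — still consistent.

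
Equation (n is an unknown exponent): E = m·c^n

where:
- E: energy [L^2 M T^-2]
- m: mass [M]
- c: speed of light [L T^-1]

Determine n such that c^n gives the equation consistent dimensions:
n = 2

E has dimensions [L^2 M T^-2]; c has dimensions [L T^-1].
The rest of the RHS has dimensions [M], so c^n must supply [L^2 T^-2].
With n = 2: m·c^2 has dimensions [L^2 M T^-2], matching the LHS ✓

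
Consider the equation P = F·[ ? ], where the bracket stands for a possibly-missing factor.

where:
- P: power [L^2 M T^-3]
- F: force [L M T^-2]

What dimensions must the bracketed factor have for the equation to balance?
[L T^-1] — velocity (e.g. v)

P has dimensions [L^2 M T^-3]; F has dimensions [L M T^-2].
The bracketed factor must supply [L^2 M T^-3] / [L M T^-2] = [L T^-1].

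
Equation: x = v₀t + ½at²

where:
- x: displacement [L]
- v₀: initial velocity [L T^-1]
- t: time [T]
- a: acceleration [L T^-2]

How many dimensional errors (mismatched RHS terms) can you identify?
0

LHS x: [L]
- v₀t: [L] ✓
- ½at²: [L] ✓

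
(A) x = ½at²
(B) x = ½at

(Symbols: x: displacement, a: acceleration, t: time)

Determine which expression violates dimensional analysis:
(B)

(A) x = ½at²: LHS [L], RHS [L] ✓
(B) x = ½at: LHS [L], RHS [L T^-1] ✗

Expression (B) x = ½at is dimensionally incorrect.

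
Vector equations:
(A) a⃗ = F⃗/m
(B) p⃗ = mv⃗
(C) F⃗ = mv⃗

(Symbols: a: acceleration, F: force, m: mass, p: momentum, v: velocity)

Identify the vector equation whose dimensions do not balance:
(C) F⃗ = mv⃗

(A) a⃗ = F⃗/m: LHS [L T^-2], RHS [L T^-2] ✓ — force (vector) divided by mass (scalar)
(B) p⃗ = mv⃗: LHS [L M T^-1], RHS [L M T^-1] ✓ — mass (scalar) times velocity (vector)
(C) F⃗ = mv⃗: LHS [L M T^-2], RHS [L M T^-1] ✗ — mass times velocity is momentum, not force; should be ma⃗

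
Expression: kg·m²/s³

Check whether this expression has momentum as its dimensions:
No

The expression kg·m²/s³ has dimensions [L^2 M T^-3], but momentum has dimensions [L M T^-1].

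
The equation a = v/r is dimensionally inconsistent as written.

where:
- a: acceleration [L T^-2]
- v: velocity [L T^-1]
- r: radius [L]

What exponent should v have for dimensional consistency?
The exponent of v should be 2: a = v^2/r

The LHS a has dimensions [L T^-2]; v has dimensions [L T^-1].
As written, the RHS v/r (exponent 1 on v) has dimensions [T^-1], which does not match.
With exponent 2, the RHS v^2/r has dimensions [L T^-2], matching the LHS.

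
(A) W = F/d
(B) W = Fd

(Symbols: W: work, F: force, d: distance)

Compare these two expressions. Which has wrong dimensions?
(A)

(A) W = F/d: LHS [L^2 M T^-2], RHS [M T^-2] ✗
(B) W = Fd: LHS [L^2 M T^-2], RHS [L^2 M T^-2] ✓

Expression (A) W = F/d is dimensionally incorrect.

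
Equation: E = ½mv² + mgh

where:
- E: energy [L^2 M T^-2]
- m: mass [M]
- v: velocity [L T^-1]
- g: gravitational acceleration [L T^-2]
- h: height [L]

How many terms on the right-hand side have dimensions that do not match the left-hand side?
0

LHS E: [L^2 M T^-2]
- ½mv²: [L^2 M T^-2] ✓
- mgh: [L^2 M T^-2] ✓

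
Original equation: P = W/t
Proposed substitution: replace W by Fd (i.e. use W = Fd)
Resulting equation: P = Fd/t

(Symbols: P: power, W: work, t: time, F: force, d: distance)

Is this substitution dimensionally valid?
Yes

[W] = [L^2 M T^-2] and [Fd] = [L^2 M T^-2]. These match, so the substitution replaces a quantity by one of the same dimensions and the result P = Fd/t has LHS [L^2 M T^-3] vs RHS [L^2 M T^-3] — still consistent.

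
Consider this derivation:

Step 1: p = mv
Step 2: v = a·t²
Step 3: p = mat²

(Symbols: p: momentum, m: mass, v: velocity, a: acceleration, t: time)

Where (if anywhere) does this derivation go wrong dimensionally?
Step 2

Step 1: p = mv → LHS [L M T^-1], RHS [L M T^-1] ✓
Step 2: v = a·t² → LHS [L T^-1], RHS [L] ✗

The first dimensional inconsistency appears in step 2: v = a·t²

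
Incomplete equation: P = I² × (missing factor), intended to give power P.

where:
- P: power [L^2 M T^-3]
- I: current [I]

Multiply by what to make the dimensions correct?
R (resistance), dimensions [I^-2 L^2 M T^-3]

P has dimensions [L^2 M T^-3] and I² has dimensions [I^2].
The missing factor must have dimensions [L^2 M T^-3] / [I^2] = [I^-2 L^2 M T^-3], i.e. resistance (R).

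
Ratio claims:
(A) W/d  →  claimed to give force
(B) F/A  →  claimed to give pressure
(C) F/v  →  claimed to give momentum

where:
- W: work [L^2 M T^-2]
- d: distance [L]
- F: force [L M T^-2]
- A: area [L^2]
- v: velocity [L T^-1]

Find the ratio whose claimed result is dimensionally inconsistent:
(C) F/v does not give momentum

(A) W/d: [L M T^-2] = force [L M T^-2] ✓
(B) F/A: [L^-1 M T^-2] = pressure [L^-1 M T^-2] ✓
(C) F/v: [M T^-1] ≠ momentum [L M T^-1] ✗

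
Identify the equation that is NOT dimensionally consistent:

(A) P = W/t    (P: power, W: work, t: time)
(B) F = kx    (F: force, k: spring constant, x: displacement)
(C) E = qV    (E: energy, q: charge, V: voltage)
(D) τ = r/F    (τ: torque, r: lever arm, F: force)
(D) τ = r/F

The equation (D) τ = r/F is dimensionally incorrect.

LHS (τ): [L^2 M T^-2]
RHS (r/F): [M^-1 T^2] ✗

The dimensions do not match. The other three equations balance.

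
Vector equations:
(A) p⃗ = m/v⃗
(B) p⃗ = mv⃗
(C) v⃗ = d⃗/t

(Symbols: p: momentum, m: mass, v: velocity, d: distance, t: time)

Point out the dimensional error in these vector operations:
(A) p⃗ = m/v⃗

(A) p⃗ = m/v⃗: LHS [L M T^-1], RHS [L^-1 M T] ✗ — momentum is mass times velocity; should be mv⃗ (and division by a vector is undefined)
(B) p⃗ = mv⃗: LHS [L M T^-1], RHS [L M T^-1] ✓ — mass (scalar) times velocity (vector)
(C) v⃗ = d⃗/t: LHS [L T^-1], RHS [L T^-1] ✓ — displacement (vector) divided by time (scalar)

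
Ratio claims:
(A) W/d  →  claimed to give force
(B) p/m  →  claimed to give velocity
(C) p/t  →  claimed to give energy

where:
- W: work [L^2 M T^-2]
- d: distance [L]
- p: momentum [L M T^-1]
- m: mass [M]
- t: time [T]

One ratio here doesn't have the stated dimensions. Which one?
(C) p/t does not give energy

(A) W/d: [L M T^-2] = force [L M T^-2] ✓
(B) p/m: [L T^-1] = velocity [L T^-1] ✓
(C) p/t: [L M T^-2] ≠ energy [L^2 M T^-2] ✗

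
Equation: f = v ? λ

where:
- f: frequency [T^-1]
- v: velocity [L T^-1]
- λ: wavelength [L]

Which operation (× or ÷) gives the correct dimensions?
division (÷): f = v ÷ λ

f [T^-1]; v [L T^-1]; λ [L].
v × λ → [L^2 T^-1] ✗
v ÷ λ → [T^-1] ✓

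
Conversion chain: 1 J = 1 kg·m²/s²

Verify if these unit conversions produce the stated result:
The chain is correct (no errors).

Correct: Joule is defined as kg·m²/s²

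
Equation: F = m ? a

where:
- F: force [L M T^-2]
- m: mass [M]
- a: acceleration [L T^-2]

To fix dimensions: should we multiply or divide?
multiplication (×): F = m × a

F [L M T^-2]; m [M]; a [L T^-2].
m × a → [L M T^-2] ✓
m ÷ a → [L^-1 M T^2] ✗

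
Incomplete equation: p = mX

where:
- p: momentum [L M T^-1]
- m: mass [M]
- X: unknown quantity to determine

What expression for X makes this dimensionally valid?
X = v (velocity), dimensions [L T^-1]

p has dimensions [L M T^-1]; the rest of the RHS (m) has dimensions [M].
So X must have dimensions [L T^-1] — X = v (velocity).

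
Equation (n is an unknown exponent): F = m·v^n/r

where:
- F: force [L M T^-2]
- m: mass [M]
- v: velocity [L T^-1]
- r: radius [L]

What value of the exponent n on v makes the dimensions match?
n = 2

F has dimensions [L M T^-2]; v has dimensions [L T^-1].
The rest of the RHS has dimensions [L^-1 M], so v^n must supply [L^2 T^-2].
With n = 2: m·v^2/r has dimensions [L M T^-2], matching the LHS ✓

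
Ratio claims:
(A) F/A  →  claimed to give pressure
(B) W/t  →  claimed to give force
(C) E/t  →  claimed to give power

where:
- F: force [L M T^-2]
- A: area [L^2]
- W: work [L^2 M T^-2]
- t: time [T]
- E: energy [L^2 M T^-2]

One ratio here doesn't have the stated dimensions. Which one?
(B) W/t does not give force

(A) F/A: [L^-1 M T^-2] = pressure [L^-1 M T^-2] ✓
(B) W/t: [L^2 M T^-3] ≠ force [L M T^-2] ✗
(C) E/t: [L^2 M T^-3] = power [L^2 M T^-3] ✓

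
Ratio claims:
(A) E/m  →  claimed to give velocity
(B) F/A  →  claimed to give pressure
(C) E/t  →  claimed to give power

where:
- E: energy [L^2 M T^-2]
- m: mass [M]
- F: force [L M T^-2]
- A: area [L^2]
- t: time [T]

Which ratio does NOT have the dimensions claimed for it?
(A) E/m does not give velocity

(A) E/m: [L^2 T^-2] ≠ velocity [L T^-1] ✗
(B) F/A: [L^-1 M T^-2] = pressure [L^-1 M T^-2] ✓
(C) E/t: [L^2 M T^-3] = power [L^2 M T^-3] ✓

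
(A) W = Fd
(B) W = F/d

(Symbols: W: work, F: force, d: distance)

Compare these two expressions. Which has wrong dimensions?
(B)

(A) W = Fd: LHS [L^2 M T^-2], RHS [L^2 M T^-2] ✓
(B) W = F/d: LHS [L^2 M T^-2], RHS [M T^-2] ✗

Expression (B) W = F/d is dimensionally incorrect.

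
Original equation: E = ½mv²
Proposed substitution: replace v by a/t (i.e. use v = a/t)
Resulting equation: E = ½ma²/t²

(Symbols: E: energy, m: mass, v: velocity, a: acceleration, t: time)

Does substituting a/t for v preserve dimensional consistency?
No

[v] = [L T^-1] and [a/t] = [L T^-3]. These differ, so the substitution replaces a quantity by one of different dimensions and the result E = ½ma²/t² has LHS [L^2 M T^-2] vs RHS [L^2 M T^-6] — inconsistent.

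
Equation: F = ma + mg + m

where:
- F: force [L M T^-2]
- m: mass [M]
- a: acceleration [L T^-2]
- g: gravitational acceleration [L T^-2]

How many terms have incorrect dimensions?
1

LHS F: [L M T^-2]
- ma: [L M T^-2] ✓
- mg: [L M T^-2] ✓
- m: [M] ✗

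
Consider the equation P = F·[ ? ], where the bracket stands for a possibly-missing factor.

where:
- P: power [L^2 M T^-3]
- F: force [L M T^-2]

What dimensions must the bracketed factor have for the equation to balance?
[L T^-1] — velocity (e.g. v)

P has dimensions [L^2 M T^-3]; F has dimensions [L M T^-2].
The bracketed factor must supply [L^2 M T^-3] / [L M T^-2] = [L T^-1].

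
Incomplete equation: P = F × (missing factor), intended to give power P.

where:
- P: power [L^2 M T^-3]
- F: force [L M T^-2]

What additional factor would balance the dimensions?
v (velocity), dimensions [L T^-1]

P has dimensions [L^2 M T^-3] and F has dimensions [L M T^-2].
The missing factor must have dimensions [L^2 M T^-3] / [L M T^-2] = [L T^-1], i.e. velocity (v).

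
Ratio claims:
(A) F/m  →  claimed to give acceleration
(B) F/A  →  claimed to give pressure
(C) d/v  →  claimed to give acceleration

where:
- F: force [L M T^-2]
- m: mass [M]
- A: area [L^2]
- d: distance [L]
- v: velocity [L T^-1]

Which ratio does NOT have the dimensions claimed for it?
(C) d/v does not give acceleration

(A) F/m: [L T^-2] = acceleration [L T^-2] ✓
(B) F/A: [L^-1 M T^-2] = pressure [L^-1 M T^-2] ✓
(C) d/v: [T] ≠ acceleration [L T^-2] ✗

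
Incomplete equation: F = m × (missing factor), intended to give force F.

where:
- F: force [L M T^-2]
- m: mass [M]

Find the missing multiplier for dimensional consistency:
a (acceleration), dimensions [L T^-2]

F has dimensions [L M T^-2] and m has dimensions [M].
The missing factor must have dimensions [L M T^-2] / [M] = [L T^-2], i.e. acceleration (a).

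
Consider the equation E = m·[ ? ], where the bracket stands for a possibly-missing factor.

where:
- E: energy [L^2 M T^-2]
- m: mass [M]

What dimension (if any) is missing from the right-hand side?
[L^2 T^-2] — velocity squared (e.g. v²)

E has dimensions [L^2 M T^-2]; m has dimensions [M].
The bracketed factor must supply [L^2 M T^-2] / [M] = [L^2 T^-2].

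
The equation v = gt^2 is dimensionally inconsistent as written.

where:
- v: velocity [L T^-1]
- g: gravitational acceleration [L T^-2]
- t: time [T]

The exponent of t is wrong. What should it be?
The exponent of t should be 1: v = gt

The LHS v has dimensions [L T^-1]; t has dimensions [T].
As written, the RHS gt^2 (exponent 2 on t) has dimensions [L], which does not match.
With exponent 1, the RHS gt has dimensions [L T^-1], matching the LHS.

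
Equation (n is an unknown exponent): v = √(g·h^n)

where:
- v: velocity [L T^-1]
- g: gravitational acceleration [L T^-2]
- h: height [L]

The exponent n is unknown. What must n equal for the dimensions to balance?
n = 1

v has dimensions [L T^-1]; h has dimensions [L].
With n = 1: √(g·h^1) has dimensions [L T^-1], matching the LHS ✓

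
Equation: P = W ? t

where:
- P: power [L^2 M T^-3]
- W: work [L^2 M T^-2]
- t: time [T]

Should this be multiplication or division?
division (÷): P = W ÷ t

P [L^2 M T^-3]; W [L^2 M T^-2]; t [T].
W × t → [L^2 M T^-1] ✗
W ÷ t → [L^2 M T^-3] ✓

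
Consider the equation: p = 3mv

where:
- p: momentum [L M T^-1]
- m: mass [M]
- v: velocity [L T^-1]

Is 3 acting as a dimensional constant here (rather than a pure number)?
No

p has dimensions [L M T^-1] and mv already has dimensions [L M T^-1], so the equation balances without 3 contributing any dimensions. 3 is a pure (dimensionless) number; changing or removing it would not affect dimensional consistency.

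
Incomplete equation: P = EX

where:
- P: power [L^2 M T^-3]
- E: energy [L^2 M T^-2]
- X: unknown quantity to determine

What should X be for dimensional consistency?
X = f (inverse time / frequency (1/t)), dimensions [T^-1]

P has dimensions [L^2 M T^-3]; the rest of the RHS (E) has dimensions [L^2 M T^-2].
So X must have dimensions [T^-1] — X = f (inverse time / frequency (1/t)).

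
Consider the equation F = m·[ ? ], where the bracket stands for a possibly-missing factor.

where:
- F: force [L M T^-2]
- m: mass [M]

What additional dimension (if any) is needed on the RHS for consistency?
[L T^-2] — acceleration (e.g. a)

F has dimensions [L M T^-2]; m has dimensions [M].
The bracketed factor must supply [L M T^-2] / [M] = [L T^-2].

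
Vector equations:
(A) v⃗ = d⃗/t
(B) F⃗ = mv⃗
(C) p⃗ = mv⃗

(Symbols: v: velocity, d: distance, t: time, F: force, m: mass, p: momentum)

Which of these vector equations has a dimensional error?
(B) F⃗ = mv⃗

(A) v⃗ = d⃗/t: LHS [L T^-1], RHS [L T^-1] ✓ — displacement (vector) divided by time (scalar)
(B) F⃗ = mv⃗: LHS [L M T^-2], RHS [L M T^-1] ✗ — mass times velocity is momentum, not force; should be ma⃗
(C) p⃗ = mv⃗: LHS [L M T^-1], RHS [L M T^-1] ✓ — mass (scalar) times velocity (vector)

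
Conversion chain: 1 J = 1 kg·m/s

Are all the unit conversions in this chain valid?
The chain is incorrect (it contains an error).

Incorrect: Joule is kg·m²/s², not kg·m/s (that is momentum)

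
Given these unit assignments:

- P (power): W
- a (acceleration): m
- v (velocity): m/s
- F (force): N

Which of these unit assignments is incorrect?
a

The variable a (acceleration) should have units m/s², not m.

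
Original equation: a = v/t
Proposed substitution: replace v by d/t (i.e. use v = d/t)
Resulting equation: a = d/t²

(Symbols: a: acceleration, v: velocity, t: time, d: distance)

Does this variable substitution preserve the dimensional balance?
Yes

[v] = [L T^-1] and [d/t] = [L T^-1]. These match, so the substitution replaces a quantity by one of the same dimensions and the result a = d/t² has LHS [L T^-2] vs RHS [L T^-2] — still consistent.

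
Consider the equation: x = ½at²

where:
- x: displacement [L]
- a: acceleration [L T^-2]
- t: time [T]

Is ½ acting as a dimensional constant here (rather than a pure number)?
No

x has dimensions [L] and at² already has dimensions [L], so the equation balances without ½ contributing any dimensions. ½ is a pure (dimensionless) number; changing or removing it would not affect dimensional consistency.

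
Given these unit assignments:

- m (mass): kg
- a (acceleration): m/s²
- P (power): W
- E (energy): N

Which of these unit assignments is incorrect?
E

The variable E (energy) should have units J, not N.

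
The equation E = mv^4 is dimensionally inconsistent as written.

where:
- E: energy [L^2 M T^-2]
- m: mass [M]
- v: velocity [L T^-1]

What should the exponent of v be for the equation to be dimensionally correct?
The exponent of v should be 2: E = mv^2

The LHS E has dimensions [L^2 M T^-2]; v has dimensions [L T^-1].
As written, the RHS mv^4 (exponent 4 on v) has dimensions [L^4 M T^-4], which does not match.
With exponent 2, the RHS mv^2 has dimensions [L^2 M T^-2], matching the LHS.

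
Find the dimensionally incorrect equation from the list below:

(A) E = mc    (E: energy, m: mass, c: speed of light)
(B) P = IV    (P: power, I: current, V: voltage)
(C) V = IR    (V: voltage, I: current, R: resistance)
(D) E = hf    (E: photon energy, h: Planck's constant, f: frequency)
(A) E = mc

The equation (A) E = mc is dimensionally incorrect.

LHS (E): [L^2 M T^-2]
RHS (mc): [L M T^-1] ✗

The dimensions do not match. The other three equations balance.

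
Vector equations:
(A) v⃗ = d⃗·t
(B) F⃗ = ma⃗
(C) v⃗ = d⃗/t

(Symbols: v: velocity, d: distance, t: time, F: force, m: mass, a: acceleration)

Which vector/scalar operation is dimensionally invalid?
(A) v⃗ = d⃗·t

(A) v⃗ = d⃗·t: LHS [L T^-1], RHS [L T] ✗ — velocity is displacement per time; should be d⃗/t
(B) F⃗ = ma⃗: LHS [L M T^-2], RHS [L M T^-2] ✓ — Force and acceleration are vectors, mass is a scalar
(C) v⃗ = d⃗/t: LHS [L T^-1], RHS [L T^-1] ✓ — displacement (vector) divided by time (scalar)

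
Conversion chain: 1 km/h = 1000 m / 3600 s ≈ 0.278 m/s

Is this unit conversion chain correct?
The chain is correct (no errors).

Correct: 1 km = 1000 m, 1 h = 3600 s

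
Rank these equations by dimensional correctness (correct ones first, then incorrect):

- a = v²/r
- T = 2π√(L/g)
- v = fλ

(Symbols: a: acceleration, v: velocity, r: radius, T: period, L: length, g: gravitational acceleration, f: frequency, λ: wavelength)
Dimensionally correct: a = v²/r, T = 2π√(L/g), v = fλ
Dimensionally incorrect: none
Ordered (correct first, then incorrect): a = v²/r, T = 2π√(L/g), v = fλ

- a = v²/r: LHS [L T^-2], RHS [L T^-2] → correct ✓
- T = 2π√(L/g): LHS [T], RHS [T] → correct ✓
- v = fλ: LHS [L T^-1], RHS [L T^-1] → correct ✓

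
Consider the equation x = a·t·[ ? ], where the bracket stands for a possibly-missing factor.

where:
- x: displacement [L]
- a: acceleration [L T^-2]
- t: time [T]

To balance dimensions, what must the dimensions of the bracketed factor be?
[T] — time (e.g. t)

x has dimensions [L]; a·t has dimensions [L T^-1].
The bracketed factor must supply [L] / [L T^-1] = [T].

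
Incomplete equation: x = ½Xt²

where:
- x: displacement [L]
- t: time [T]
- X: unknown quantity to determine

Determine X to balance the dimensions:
X = a (acceleration), dimensions [L T^-2]

x has dimensions [L]; the rest of the RHS (½ t²) has dimensions [T^2].
So X must have dimensions [L T^-2] — X = a (acceleration).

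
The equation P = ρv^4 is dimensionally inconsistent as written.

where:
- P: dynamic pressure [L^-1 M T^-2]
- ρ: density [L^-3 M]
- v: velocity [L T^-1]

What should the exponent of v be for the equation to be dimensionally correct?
The exponent of v should be 2: P = ρv^2

The LHS P has dimensions [L^-1 M T^-2]; v has dimensions [L T^-1].
As written, the RHS ρv^4 (exponent 4 on v) has dimensions [L M T^-4], which does not match.
With exponent 2, the RHS ρv^2 has dimensions [L^-1 M T^-2], matching the LHS.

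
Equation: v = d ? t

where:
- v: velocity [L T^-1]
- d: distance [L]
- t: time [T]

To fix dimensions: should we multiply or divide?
division (÷): v = d ÷ t

v [L T^-1]; d [L]; t [T].
d × t → [L T] ✗
d ÷ t → [L T^-1] ✓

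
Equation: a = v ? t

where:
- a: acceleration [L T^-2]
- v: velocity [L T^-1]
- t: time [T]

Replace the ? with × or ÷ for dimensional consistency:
division (÷): a = v ÷ t

a [L T^-2]; v [L T^-1]; t [T].
v × t → [L] ✗
v ÷ t → [L T^-2] ✓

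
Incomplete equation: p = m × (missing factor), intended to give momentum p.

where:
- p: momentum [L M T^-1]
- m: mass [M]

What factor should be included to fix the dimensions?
v (velocity), dimensions [L T^-1]

p has dimensions [L M T^-1] and m has dimensions [M].
The missing factor must have dimensions [L M T^-1] / [M] = [L T^-1], i.e. velocity (v).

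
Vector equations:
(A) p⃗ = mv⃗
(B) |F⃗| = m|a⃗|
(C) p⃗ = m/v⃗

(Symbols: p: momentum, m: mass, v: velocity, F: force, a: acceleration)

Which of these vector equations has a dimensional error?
(C) p⃗ = m/v⃗

(A) p⃗ = mv⃗: LHS [L M T^-1], RHS [L M T^-1] ✓ — mass (scalar) times velocity (vector)
(B) |F⃗| = m|a⃗|: LHS [L M T^-2], RHS [L M T^-2] ✓ — magnitudes of vectors are scalars
(C) p⃗ = m/v⃗: LHS [L M T^-1], RHS [L^-1 M T] ✗ — momentum is mass times velocity; should be mv⃗ (and division by a vector is undefined)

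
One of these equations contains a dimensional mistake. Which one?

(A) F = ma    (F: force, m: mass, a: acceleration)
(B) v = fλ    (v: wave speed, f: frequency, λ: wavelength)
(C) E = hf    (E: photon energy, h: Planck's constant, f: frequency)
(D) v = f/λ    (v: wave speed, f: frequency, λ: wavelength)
(D) v = f/λ

The equation (D) v = f/λ is dimensionally incorrect.

LHS (v): [L T^-1]
RHS (f/λ): [L^-1 T^-1] ✗

The dimensions do not match. The other three equations balance.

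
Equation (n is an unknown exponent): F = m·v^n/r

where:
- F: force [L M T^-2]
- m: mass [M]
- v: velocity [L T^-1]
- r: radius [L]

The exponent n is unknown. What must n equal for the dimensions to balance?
n = 2

F has dimensions [L M T^-2]; v has dimensions [L T^-1].
The rest of the RHS has dimensions [L^-1 M], so v^n must supply [L^2 T^-2].
With n = 2: m·v^2/r has dimensions [L M T^-2], matching the LHS ✓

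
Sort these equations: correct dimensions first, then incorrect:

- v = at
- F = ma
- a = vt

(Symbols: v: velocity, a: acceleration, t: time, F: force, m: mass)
Dimensionally correct: v = at, F = ma
Dimensionally incorrect: a = vt
Ordered (correct first, then incorrect): v = at, F = ma, a = vt

- v = at: LHS [L T^-1], RHS [L T^-1] → correct ✓
- F = ma: LHS [L M T^-2], RHS [L M T^-2] → correct ✓
- a = vt: LHS [L T^-2], RHS [L] → incorrect ✗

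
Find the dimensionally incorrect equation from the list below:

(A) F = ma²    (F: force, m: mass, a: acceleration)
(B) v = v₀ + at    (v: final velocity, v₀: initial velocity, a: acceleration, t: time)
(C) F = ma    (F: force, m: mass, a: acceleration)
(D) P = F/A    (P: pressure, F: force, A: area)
(A) F = ma²

The equation (A) F = ma² is dimensionally incorrect.

LHS (F): [L M T^-2]
RHS (ma²): [L^2 M T^-4] ✗

The dimensions do not match. The other three equations balance.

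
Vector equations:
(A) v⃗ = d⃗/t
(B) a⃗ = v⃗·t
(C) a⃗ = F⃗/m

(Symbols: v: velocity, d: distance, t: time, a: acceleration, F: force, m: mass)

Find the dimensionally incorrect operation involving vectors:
(B) a⃗ = v⃗·t

(A) v⃗ = d⃗/t: LHS [L T^-1], RHS [L T^-1] ✓ — displacement (vector) divided by time (scalar)
(B) a⃗ = v⃗·t: LHS [L T^-2], RHS [L] ✗ — acceleration is velocity per time; should be v⃗/t
(C) a⃗ = F⃗/m: LHS [L T^-2], RHS [L T^-2] ✓ — force (vector) divided by mass (scalar)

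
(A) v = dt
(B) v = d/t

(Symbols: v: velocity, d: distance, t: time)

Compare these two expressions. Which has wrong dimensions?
(A)

(A) v = dt: LHS [L T^-1], RHS [L T] ✗
(B) v = d/t: LHS [L T^-1], RHS [L T^-1] ✓

Expression (A) v = dt is dimensionally incorrect.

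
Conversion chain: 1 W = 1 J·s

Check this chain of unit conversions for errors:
The chain is incorrect (it contains an error).

Incorrect: Watt is J/s, not J·s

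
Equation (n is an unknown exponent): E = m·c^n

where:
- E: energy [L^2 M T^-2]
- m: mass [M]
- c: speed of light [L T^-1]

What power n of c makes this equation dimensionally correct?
n = 2

E has dimensions [L^2 M T^-2]; c has dimensions [L T^-1].
The rest of the RHS has dimensions [M], so c^n must supply [L^2 T^-2].
With n = 2: m·c^2 has dimensions [L^2 M T^-2], matching the LHS ✓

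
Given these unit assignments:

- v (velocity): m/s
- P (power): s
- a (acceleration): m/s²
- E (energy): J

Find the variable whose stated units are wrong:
P

The variable P (power) should have units W, not s.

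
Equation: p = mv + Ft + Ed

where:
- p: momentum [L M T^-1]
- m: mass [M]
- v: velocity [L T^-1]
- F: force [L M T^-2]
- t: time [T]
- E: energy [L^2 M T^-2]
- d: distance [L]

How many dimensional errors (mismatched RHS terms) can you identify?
1

LHS p: [L M T^-1]
- mv: [L M T^-1] ✓
- Ft: [L M T^-1] ✓
- Ed: [L^3 M T^-2] ✗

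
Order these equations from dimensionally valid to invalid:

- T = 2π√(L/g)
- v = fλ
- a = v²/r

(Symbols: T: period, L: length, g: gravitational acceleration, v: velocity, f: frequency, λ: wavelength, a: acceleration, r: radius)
Dimensionally correct: T = 2π√(L/g), v = fλ, a = v²/r
Dimensionally incorrect: none
Ordered (correct first, then incorrect): T = 2π√(L/g), v = fλ, a = v²/r

- T = 2π√(L/g): LHS [T], RHS [T] → correct ✓
- v = fλ: LHS [L T^-1], RHS [L T^-1] → correct ✓
- a = v²/r: LHS [L T^-2], RHS [L T^-2] → correct ✓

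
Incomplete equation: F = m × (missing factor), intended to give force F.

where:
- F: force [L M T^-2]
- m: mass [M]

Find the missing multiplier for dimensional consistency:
a (acceleration), dimensions [L T^-2]

F has dimensions [L M T^-2] and m has dimensions [M].
The missing factor must have dimensions [L M T^-2] / [M] = [L T^-2], i.e. acceleration (a).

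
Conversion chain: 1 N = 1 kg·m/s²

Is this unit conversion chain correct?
The chain is correct (no errors).

Correct: Newton is defined as kg·m/s²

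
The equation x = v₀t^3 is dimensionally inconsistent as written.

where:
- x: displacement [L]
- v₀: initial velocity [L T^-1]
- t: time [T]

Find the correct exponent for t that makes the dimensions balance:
The exponent of t should be 1: x = v₀t

The LHS x has dimensions [L]; t has dimensions [T].
As written, the RHS v₀t^3 (exponent 3 on t) has dimensions [L T^2], which does not match.
With exponent 1, the RHS v₀t has dimensions [L], matching the LHS.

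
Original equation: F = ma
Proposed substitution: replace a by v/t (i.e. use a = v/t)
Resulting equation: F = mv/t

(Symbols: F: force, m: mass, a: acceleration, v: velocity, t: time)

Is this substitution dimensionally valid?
Yes

[a] = [L T^-2] and [v/t] = [L T^-2]. These match, so the substitution replaces a quantity by one of the same dimensions and the result F = mv/t has LHS [L M T^-2] vs RHS [L M T^-2] — still consistent.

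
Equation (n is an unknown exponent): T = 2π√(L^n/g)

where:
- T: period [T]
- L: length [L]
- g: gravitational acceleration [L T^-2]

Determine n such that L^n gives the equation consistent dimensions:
n = 1

T has dimensions [T]; L has dimensions [L].
With n = 1: 2π√(L^1/g) has dimensions [T], matching the LHS ✓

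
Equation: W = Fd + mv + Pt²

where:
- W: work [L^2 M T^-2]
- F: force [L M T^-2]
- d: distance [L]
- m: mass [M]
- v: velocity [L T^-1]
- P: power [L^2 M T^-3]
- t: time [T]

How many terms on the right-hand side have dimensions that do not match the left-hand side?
2

LHS W: [L^2 M T^-2]
- Fd: [L^2 M T^-2] ✓
- mv: [L M T^-1] ✗
- Pt²: [L^2 M T^-1] ✗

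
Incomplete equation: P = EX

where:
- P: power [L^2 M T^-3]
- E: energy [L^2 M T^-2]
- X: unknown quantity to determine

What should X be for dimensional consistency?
X = f (inverse time / frequency (1/t)), dimensions [T^-1]

P has dimensions [L^2 M T^-3]; the rest of the RHS (E) has dimensions [L^2 M T^-2].
So X must have dimensions [T^-1] — X = f (inverse time / frequency (1/t)).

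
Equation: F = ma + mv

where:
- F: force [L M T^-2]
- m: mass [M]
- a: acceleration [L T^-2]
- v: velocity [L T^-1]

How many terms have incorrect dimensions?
1

LHS F: [L M T^-2]
- ma: [L M T^-2] ✓
- mv: [L M T^-1] ✗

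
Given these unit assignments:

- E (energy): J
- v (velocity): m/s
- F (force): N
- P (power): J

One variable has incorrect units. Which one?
P

The variable P (power) should have units W, not J.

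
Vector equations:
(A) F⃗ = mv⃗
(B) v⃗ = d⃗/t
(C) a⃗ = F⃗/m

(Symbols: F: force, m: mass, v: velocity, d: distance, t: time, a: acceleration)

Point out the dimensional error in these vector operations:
(A) F⃗ = mv⃗

(A) F⃗ = mv⃗: LHS [L M T^-2], RHS [L M T^-1] ✗ — mass times velocity is momentum, not force; should be ma⃗
(B) v⃗ = d⃗/t: LHS [L T^-1], RHS [L T^-1] ✓ — displacement (vector) divided by time (scalar)
(C) a⃗ = F⃗/m: LHS [L T^-2], RHS [L T^-2] ✓ — force (vector) divided by mass (scalar)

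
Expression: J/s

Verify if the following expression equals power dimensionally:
Yes

The expression J/s has dimensions [L^2 M T^-3], which is exactly power [L^2 M T^-3].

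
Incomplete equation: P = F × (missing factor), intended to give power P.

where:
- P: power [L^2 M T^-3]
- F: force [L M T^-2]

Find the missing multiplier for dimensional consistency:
v (velocity), dimensions [L T^-1]

P has dimensions [L^2 M T^-3] and F has dimensions [L M T^-2].
The missing factor must have dimensions [L^2 M T^-3] / [L M T^-2] = [L T^-1], i.e. velocity (v).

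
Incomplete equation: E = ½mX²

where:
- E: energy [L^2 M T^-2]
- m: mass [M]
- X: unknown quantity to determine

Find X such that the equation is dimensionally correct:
X = v (velocity), dimensions [L T^-1]

E has dimensions [L^2 M T^-2]; the rest of the RHS (½m) has dimensions [M].
So X² must have dimensions [L^2 T^-2], i.e. X has dimensions [L T^-1] — X = v (velocity).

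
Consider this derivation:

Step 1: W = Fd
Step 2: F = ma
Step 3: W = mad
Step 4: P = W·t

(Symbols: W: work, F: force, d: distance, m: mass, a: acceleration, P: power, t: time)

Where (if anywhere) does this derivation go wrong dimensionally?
Step 4

Step 1: W = Fd → LHS [L^2 M T^-2], RHS [L^2 M T^-2] ✓
Step 2: F = ma → LHS [L M T^-2], RHS [L M T^-2] ✓
Step 3: W = mad → LHS [L^2 M T^-2], RHS [L^2 M T^-2] ✓
Step 4: P = W·t → LHS [L^2 M T^-3], RHS [L^2 M T^-1] ✗

The first dimensional inconsistency appears in step 4: P = W·t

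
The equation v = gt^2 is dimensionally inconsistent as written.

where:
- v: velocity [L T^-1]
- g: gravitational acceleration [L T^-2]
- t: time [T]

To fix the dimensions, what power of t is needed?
The exponent of t should be 1: v = gt

The LHS v has dimensions [L T^-1]; t has dimensions [T].
As written, the RHS gt^2 (exponent 2 on t) has dimensions [L], which does not match.
With exponent 1, the RHS gt has dimensions [L T^-1], matching the LHS.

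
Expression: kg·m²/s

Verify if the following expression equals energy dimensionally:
No

The expression kg·m²/s has dimensions [L^2 M T^-1], but energy has dimensions [L^2 M T^-2].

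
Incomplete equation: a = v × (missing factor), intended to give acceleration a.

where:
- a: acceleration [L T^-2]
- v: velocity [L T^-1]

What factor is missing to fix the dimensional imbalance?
1/t (inverse time), dimensions [T^-1]

a has dimensions [L T^-2] and v has dimensions [L T^-1].
The missing factor must have dimensions [L T^-2] / [L T^-1] = [T^-1], i.e. inverse time (1/t).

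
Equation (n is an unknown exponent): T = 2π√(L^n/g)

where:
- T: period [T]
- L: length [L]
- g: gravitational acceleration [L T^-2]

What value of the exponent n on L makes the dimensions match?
n = 1

T has dimensions [T]; L has dimensions [L].
With n = 1: 2π√(L^1/g) has dimensions [T], matching the LHS ✓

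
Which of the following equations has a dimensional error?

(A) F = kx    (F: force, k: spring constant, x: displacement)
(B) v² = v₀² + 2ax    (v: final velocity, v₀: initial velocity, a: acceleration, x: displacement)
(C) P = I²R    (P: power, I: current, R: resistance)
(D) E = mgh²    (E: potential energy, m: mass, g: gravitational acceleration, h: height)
(D) E = mgh²

The equation (D) E = mgh² is dimensionally incorrect.

LHS (E): [L^2 M T^-2]
RHS (mgh²): [L^3 M T^-2] ✗

The dimensions do not match. The other three equations balance.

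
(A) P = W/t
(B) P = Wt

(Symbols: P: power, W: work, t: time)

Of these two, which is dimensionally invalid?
(B)

(A) P = W/t: LHS [L^2 M T^-3], RHS [L^2 M T^-3] ✓
(B) P = Wt: LHS [L^2 M T^-3], RHS [L^2 M T^-1] ✗

Expression (B) P = Wt is dimensionally incorrect.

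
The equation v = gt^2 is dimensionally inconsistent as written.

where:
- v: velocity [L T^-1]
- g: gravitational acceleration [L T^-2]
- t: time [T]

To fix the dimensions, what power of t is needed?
The exponent of t should be 1: v = gt

The LHS v has dimensions [L T^-1]; t has dimensions [T].
As written, the RHS gt^2 (exponent 2 on t) has dimensions [L], which does not match.
With exponent 1, the RHS gt has dimensions [L T^-1], matching the LHS.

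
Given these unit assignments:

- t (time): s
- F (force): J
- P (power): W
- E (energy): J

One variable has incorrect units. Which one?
F

The variable F (force) should have units N, not J.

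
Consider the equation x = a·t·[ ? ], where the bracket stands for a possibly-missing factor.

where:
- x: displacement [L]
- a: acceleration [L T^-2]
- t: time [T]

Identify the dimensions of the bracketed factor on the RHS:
[T] — time (e.g. t)

x has dimensions [L]; a·t has dimensions [L T^-1].
The bracketed factor must supply [L] / [L T^-1] = [T].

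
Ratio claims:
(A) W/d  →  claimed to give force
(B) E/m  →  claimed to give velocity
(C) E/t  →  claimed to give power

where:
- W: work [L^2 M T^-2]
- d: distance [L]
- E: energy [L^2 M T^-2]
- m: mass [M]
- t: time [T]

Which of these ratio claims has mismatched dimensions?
(B) E/m does not give velocity

(A) W/d: [L M T^-2] = force [L M T^-2] ✓
(B) E/m: [L^2 T^-2] ≠ velocity [L T^-1] ✗
(C) E/t: [L^2 M T^-3] = power [L^2 M T^-3] ✓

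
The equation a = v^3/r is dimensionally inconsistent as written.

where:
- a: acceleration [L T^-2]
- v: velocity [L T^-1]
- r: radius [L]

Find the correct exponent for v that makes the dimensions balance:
The exponent of v should be 2: a = v^2/r

The LHS a has dimensions [L T^-2]; v has dimensions [L T^-1].
As written, the RHS v^3/r (exponent 3 on v) has dimensions [L^2 T^-3], which does not match.
With exponent 2, the RHS v^2/r has dimensions [L T^-2], matching the LHS.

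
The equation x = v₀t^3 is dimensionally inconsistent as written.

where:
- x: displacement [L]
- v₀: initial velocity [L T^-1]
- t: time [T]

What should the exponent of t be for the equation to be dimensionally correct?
The exponent of t should be 1: x = v₀t

The LHS x has dimensions [L]; t has dimensions [T].
As written, the RHS v₀t^3 (exponent 3 on t) has dimensions [L T^2], which does not match.
With exponent 1, the RHS v₀t has dimensions [L], matching the LHS.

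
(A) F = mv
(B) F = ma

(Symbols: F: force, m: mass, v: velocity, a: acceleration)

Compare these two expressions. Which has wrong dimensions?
(A)

(A) F = mv: LHS [L M T^-2], RHS [L M T^-1] ✗
(B) F = ma: LHS [L M T^-2], RHS [L M T^-2] ✓

Expression (A) F = mv is dimensionally incorrect.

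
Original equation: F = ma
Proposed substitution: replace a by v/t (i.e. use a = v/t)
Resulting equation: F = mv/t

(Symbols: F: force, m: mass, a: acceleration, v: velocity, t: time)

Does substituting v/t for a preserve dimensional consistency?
Yes

[a] = [L T^-2] and [v/t] = [L T^-2]. These match, so the substitution replaces a quantity by one of the same dimensions and the result F = mv/t has LHS [L M T^-2] vs RHS [L M T^-2] — still consistent.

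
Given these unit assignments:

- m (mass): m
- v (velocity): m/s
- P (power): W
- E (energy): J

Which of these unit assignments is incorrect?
m

The variable m (mass) should have units kg, not m.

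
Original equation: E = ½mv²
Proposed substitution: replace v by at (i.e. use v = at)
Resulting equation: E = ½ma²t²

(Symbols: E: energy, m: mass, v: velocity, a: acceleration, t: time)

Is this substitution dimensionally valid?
Yes

[v] = [L T^-1] and [at] = [L T^-1]. These match, so the substitution replaces a quantity by one of the same dimensions and the result E = ½ma²t² has LHS [L^2 M T^-2] vs RHS [L^2 M T^-2] — still consistent.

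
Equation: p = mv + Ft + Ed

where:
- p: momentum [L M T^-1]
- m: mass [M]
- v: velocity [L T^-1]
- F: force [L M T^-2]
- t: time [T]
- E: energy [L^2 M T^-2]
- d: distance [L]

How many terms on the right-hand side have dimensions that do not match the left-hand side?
1

LHS p: [L M T^-1]
- mv: [L M T^-1] ✓
- Ft: [L M T^-1] ✓
- Ed: [L^3 M T^-2] ✗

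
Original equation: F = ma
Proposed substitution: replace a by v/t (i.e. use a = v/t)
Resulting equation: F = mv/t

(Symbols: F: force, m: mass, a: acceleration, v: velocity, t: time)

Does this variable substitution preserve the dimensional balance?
Yes

[a] = [L T^-2] and [v/t] = [L T^-2]. These match, so the substitution replaces a quantity by one of the same dimensions and the result F = mv/t has LHS [L M T^-2] vs RHS [L M T^-2] — still consistent.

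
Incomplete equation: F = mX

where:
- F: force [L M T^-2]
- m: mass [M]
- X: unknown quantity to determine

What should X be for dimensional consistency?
X = a (acceleration), dimensions [L T^-2]

F has dimensions [L M T^-2]; the rest of the RHS (m) has dimensions [M].
So X must have dimensions [L T^-2] — X = a (acceleration).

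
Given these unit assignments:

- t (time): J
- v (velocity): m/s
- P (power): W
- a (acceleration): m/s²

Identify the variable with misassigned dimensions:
t

The variable t (time) should have units s, not J.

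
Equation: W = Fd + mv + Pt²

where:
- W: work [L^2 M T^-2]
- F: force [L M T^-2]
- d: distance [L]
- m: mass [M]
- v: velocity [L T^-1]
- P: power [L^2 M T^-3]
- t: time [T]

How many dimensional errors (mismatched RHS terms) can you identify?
2

LHS W: [L^2 M T^-2]
- Fd: [L^2 M T^-2] ✓
- mv: [L M T^-1] ✗
- Pt²: [L^2 M T^-1] ✗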